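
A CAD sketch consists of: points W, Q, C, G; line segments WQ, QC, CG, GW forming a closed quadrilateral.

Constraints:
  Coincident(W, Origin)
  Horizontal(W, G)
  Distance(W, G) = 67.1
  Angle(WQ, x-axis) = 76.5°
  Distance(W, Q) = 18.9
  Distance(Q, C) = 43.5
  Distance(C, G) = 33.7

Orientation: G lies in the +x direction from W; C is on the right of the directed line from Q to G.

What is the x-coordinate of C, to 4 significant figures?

35.59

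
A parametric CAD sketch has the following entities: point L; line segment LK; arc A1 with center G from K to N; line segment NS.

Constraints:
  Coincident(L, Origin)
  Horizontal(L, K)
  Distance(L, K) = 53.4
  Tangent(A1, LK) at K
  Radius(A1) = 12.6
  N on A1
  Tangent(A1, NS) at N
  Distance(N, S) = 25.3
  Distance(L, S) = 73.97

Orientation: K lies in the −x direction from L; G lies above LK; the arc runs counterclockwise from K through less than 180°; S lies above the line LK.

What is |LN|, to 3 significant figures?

49.5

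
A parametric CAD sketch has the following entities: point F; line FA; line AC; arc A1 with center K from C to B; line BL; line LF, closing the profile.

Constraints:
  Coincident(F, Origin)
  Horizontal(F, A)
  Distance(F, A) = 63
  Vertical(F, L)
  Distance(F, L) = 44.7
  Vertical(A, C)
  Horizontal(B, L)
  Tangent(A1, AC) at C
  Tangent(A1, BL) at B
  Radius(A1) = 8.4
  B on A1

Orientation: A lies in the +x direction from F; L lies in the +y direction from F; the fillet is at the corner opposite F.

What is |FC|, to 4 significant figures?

72.71

The virtual corner opposite F is at (63.00, 44.70). Tangency of A1 to AC means the radius KC is perpendicular to AC and the tangent condition forces KB to be normal to BL, with radius 8.4, so the center K sits 8.4 in from both sides at K = (54.60, 36.30). That places the tangent points at C = (63.00, 36.30) on AC and B = (54.60, 44.70) on BL. Then |FC| = |C − F| = 72.71.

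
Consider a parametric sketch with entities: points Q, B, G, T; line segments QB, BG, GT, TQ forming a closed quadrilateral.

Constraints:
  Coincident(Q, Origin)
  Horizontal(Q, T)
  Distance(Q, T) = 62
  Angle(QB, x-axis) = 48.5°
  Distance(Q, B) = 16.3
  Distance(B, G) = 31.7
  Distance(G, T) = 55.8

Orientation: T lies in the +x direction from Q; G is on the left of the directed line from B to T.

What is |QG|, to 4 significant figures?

47.55

Checks: |BG| = 31.70 ✓; |GT| = 55.80 ✓.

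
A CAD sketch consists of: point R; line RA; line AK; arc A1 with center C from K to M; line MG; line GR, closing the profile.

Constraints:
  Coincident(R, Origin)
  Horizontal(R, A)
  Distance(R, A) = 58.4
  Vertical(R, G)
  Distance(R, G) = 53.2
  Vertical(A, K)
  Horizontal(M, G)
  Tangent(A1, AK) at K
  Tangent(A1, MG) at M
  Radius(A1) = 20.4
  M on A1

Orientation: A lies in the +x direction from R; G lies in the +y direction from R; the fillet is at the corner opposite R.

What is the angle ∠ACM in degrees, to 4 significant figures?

148.1°

R is at the origin; R and A share the same y with |RA| = 58.4 and A on the +x side, so A = (58.40, 0.000). R and G share the same x with |RG| = 53.2 and G on the +y side, so G = (0.000, 53.20). The virtual corner opposite R is at (58.40, 53.20). The tangent condition forces CK to be normal to AK and since A1 is tangent to MG there, CM ⟂ MG, with radius 20.4, so the center C sits 20.4 in from both sides at C = (38.00, 32.80). That places the tangent points at K = (58.40, 32.80) on AK and M = (38.00, 53.20) on MG. Then cos ∠ACM = CA·CM / (|CA||CM|), giving 148.1°.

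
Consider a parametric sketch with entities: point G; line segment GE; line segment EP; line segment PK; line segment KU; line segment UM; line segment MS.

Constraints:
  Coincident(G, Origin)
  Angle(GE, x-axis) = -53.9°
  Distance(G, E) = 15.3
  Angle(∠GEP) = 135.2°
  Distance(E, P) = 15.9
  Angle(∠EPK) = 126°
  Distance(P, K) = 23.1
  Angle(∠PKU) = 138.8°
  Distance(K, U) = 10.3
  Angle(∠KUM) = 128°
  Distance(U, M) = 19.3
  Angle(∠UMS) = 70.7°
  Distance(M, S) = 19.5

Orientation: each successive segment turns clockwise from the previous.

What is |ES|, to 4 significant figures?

21.87

∠KUM = 128.0° gives UM at 114.1° from the x-axis; with |UM| = 19.3, M = (-31.80, -18.58). ∠UMS = 70.7° gives MS at 4.800° from the x-axis; with |MS| = 19.5, S = (-12.36, -16.95). Then |ES| = |S − E| = 21.87.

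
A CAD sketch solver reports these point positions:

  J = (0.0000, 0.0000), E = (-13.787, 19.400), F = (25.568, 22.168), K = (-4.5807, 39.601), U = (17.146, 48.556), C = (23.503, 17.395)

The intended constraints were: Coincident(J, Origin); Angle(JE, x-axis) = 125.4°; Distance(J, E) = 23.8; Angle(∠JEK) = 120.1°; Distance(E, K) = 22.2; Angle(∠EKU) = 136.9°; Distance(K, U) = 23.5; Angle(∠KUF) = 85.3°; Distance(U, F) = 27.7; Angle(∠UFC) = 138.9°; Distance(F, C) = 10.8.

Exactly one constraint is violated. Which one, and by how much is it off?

Distance(F, C) = 10.8 — off by 5.60.

J = (0.00, 0.00) ✓; JE at 125.4° ✓; |JE| = 23.80 ✓; ∠JEK = 120.1° ✓; |EK| = 22.20 ✓; ∠EKU = 136.9° ✓; |KU| = 23.50 ✓; ∠KUF = 85.30° ✓; |UF| = 27.70 ✓; ∠UFC = 138.9° ✓; |FC| = 5.201 ✗.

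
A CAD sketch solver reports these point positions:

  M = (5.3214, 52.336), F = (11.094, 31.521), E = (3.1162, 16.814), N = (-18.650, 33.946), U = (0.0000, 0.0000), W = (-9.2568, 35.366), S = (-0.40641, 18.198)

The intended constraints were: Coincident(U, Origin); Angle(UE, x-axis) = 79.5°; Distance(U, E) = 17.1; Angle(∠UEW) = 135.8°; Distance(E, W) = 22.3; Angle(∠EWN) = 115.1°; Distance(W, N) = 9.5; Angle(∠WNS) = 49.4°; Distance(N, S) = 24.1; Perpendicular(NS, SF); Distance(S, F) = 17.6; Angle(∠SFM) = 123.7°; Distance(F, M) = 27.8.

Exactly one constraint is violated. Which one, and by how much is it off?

Distance(F, M) = 27.8 — off by 6.20.

U = (0.00, 0.00) ✓; UE at 79.50° ✓; |UE| = 17.10 ✓; ∠UEW = 135.8° ✓; |EW| = 22.30 ✓; ∠EWN = 115.1° ✓; |WN| = 9.500 ✓; ∠WNS = 49.40° ✓; |NS| = 24.10 ✓; ∠(NS, SF) = 90.00° ✓; |SF| = 17.60 ✓; ∠SFM = 123.7° ✓; |FM| = 21.60 ✗.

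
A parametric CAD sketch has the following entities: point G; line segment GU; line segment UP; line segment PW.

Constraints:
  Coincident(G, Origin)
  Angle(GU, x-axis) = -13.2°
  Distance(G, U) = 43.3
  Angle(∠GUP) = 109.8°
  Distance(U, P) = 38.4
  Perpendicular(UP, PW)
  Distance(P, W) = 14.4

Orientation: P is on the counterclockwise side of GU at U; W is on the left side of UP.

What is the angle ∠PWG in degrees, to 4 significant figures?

116.4°

G is at the origin; GU runs at -13.2° with length 43.3, so U = 43.3·(cos -13.2°, sin -13.2°) = (42.16, -9.888). ∠GUP = 109.8°, so UP runs at -13.2° + (180° − 109.8°) = 57.00° from the x-axis; with |UP| = 38.4, P = U + 38.4·(cos 57.00°, sin 57.00°) = (63.07, 22.32). UP ⟂ PW; with |PW| = 14.4 on the left of UP, W = P + 14.4·(-0.8387, 0.5446) = (50.99, 30.16). Then cos ∠PWG = WP·WG / (|WP||WG|), giving 116.4°.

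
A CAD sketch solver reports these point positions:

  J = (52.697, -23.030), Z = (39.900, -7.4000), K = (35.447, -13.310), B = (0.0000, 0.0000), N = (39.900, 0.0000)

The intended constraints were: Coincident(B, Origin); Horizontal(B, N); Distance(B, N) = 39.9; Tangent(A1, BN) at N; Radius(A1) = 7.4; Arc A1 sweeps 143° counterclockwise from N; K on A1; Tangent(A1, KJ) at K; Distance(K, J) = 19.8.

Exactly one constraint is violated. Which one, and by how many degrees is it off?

Tangent(A1, KJ) at K — off by 7.60°.

B = (0.00, 0.00) ✓; B.y = 0.00, N.y = 0.00 ✓; |BN| = 39.90 ✓; ∠(ZN, NB) = 90.00° ✓; |ZN| = 7.400 ✓; bearing(Z→K) − bearing(Z→N) = 143.0° ✓; |ZK| = 7.400 ✓; ∠(ZK, KJ) = 82.40° ✗; |KJ| = 19.80 ✓.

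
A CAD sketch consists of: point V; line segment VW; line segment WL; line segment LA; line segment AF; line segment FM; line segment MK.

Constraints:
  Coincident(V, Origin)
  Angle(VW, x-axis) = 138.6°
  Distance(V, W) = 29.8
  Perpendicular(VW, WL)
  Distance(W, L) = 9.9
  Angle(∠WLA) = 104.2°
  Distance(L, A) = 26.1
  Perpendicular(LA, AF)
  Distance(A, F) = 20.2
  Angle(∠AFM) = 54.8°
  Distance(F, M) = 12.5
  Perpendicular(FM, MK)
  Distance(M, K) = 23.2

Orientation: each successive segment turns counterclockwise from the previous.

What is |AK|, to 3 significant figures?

6.75

V is at the origin; VW runs at 138.6° with length 29.8, so W = (-22.4, 19.7). VW is perpendicular to WL, so WL runs at -131°; with |WL| = 9.9, L = (-28.9, 12.3). ∠WLA = 104.2° gives LA at -55.6° from the x-axis; with |LA| = 26.1, A = (-14.2, -9.25). The perpendicularity gives AF at right angles to LA, so AF runs at 34.4°; with |AF| = 20.2, F = (2.51, 2.16). ∠AFM = 54.8° gives FM at 160° from the x-axis; with |FM| = 12.5, M = (-9.20, 6.52). FM ⟂ MK, so MK runs at -110°; with |MK| = 23.2, K = (-17.3, -15.2). Then |AK| = |K − A| = 6.75.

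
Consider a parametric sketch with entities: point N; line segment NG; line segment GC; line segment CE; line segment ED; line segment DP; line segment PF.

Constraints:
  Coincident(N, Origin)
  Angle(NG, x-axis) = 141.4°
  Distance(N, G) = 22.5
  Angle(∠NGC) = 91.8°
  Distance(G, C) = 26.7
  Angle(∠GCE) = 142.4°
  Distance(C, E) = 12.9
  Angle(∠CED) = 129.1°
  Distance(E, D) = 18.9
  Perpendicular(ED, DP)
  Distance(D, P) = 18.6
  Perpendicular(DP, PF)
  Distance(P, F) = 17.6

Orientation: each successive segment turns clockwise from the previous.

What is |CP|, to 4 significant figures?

28.37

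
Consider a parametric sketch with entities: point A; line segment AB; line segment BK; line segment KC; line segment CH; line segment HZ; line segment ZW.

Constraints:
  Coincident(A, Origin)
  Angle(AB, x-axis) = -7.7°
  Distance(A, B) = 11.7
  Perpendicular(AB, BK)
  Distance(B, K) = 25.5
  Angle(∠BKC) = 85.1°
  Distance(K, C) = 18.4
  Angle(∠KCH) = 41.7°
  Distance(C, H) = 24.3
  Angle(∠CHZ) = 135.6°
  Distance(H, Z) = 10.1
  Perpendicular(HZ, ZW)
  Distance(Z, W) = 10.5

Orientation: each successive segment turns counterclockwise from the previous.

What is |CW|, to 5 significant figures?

28.221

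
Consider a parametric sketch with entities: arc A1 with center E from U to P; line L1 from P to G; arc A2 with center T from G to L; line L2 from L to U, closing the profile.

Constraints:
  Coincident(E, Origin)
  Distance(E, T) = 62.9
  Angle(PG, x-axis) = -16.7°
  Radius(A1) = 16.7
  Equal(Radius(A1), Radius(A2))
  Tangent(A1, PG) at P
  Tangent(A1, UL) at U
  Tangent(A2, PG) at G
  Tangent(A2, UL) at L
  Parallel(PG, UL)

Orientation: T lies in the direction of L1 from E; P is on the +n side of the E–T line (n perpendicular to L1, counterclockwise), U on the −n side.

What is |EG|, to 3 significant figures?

65.1

The slot axis is L1's direction at -16.7°, so u = (cos -16.7°, sin -16.7°) = (0.958, -0.287) and n = (−sin -16.7°, cos -16.7°) = (0.287, 0.958). E is at the origin and T lies 62.9 along u from E, so T = 62.9·u = (60.2, -18.1). Tangency of A1 to both parallel lines with radius 16.7 puts P and U at E ± 16.7·n: P = (4.80, 16.0), U = (-4.80, -16.0). Equal radii place G and L the same way about T: G = T + 16.7·n = (65.0, -2.08), L = T − 16.7·n = (55.4, -34.1). Then |EG| = |G − E| = 65.1.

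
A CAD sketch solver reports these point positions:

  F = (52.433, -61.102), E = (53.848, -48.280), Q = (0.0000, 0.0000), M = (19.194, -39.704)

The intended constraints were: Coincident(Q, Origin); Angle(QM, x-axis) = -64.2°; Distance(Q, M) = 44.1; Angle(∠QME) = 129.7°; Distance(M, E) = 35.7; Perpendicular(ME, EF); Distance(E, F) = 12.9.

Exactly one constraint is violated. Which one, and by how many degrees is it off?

Perpendicular(ME, EF) — off by 7.60°.

Q = (0.00, 0.00) ✓; QM at -64.20° ✓; |QM| = 44.10 ✓; ∠QME = 129.7° ✓; |ME| = 35.70 ✓; ∠(ME, EF) = 82.40° ✗; |EF| = 12.90 ✓.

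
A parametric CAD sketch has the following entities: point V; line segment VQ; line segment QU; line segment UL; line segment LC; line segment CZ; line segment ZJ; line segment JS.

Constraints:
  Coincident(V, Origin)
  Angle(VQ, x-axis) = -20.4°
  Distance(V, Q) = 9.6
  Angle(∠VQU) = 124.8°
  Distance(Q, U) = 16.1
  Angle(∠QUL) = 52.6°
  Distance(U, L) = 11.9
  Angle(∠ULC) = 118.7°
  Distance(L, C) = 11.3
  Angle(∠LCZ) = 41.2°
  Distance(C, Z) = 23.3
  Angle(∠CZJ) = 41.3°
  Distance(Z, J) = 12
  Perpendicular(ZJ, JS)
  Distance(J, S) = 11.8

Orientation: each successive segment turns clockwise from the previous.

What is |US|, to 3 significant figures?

13.9

V is at the origin; VQ runs at -20.4° with length 9.6, so Q = (9.00, -3.35). ∠VQU = 124.8° gives QU at -75.6° from the x-axis; with |QU| = 16.1, U = (13.0, -18.9). ∠QUL = 52.6° gives UL at 157° from the x-axis; with |UL| = 11.9, L = (2.05, -14.3). ∠ULC = 118.7° gives LC at 95.7° from the x-axis; with |LC| = 11.3, C = (0.925, -3.05). ∠LCZ = 41.2° gives CZ at -43.1° from the x-axis; with |CZ| = 23.3, Z = (17.9, -19.0). ∠CZJ = 41.3° gives ZJ at 178° from the x-axis; with |ZJ| = 12.0, J = (5.94, -18.6). ZJ ⟂ JS, so JS runs at 88.2°; with |JS| = 11.8, S = (6.31, -6.80). Then |US| = |S − U| = 13.9.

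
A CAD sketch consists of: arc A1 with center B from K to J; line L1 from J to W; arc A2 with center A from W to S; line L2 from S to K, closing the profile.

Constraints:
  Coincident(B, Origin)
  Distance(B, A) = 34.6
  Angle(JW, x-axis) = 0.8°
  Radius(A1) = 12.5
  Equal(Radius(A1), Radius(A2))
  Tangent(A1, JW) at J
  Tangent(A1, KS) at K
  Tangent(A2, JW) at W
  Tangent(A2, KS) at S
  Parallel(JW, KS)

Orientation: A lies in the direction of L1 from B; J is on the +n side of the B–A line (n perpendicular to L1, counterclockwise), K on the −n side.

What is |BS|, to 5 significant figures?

36.789

The slot axis is L1's direction at 0.8°, so u = (cos 0.8°, sin 0.8°) = (0.99990, 0.013962) and n = (−sin 0.8°, cos 0.8°) = (-0.013962, 0.99990). B is at the origin and A lies 34.6 along u from B, so A = 34.6·u = (34.597, 0.48309). Tangency of A1 to both parallel lines with radius 12.5 puts J and K at B ± 12.5·n: J = (-0.17453, 12.499), K = (0.17453, -12.499). Equal radii place W and S the same way about A: W = A + 12.5·n = (34.422, 12.982), S = A − 12.5·n = (34.771, -12.016). Then |BS| = |S − B| = 36.789.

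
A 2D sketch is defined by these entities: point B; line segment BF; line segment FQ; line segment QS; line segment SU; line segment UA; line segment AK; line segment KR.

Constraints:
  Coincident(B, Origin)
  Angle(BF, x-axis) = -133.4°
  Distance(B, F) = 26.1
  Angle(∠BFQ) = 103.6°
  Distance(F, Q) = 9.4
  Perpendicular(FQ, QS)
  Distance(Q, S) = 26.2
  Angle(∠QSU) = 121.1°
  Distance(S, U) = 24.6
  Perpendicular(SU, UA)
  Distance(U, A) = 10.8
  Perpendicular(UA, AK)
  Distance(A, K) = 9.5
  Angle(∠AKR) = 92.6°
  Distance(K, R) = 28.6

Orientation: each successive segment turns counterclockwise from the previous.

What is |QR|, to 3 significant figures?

48.6

UA is perpendicular to AK, so AK runs at -88.1°; with |AK| = 9.5, K = (-2.13, 2.16). ∠AKR = 92.6° gives KR at -0.700° from the x-axis; with |KR| = 28.6, R = (26.5, 1.81). Then |QR| = |R − Q| = 48.6.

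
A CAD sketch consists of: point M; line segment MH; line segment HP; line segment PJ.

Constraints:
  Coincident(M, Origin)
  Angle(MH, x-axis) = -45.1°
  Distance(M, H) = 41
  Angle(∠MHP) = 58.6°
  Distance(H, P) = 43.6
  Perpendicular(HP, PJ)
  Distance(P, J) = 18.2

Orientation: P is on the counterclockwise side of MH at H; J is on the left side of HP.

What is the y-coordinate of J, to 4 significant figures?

17.63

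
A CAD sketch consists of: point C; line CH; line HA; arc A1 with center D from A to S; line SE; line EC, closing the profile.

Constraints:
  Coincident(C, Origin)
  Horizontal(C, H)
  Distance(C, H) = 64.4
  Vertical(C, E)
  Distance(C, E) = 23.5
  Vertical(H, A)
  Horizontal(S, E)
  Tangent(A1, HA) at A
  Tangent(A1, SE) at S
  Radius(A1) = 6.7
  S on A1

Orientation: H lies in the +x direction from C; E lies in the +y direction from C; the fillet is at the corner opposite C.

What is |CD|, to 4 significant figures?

60.10

C is at the origin; C and H share the same y with |CH| = 64.4 and H on the +x side, so H = (64.40, 0.000). C and E share the same x with |CE| = 23.5 and E on the +y side, so E = (0.000, 23.50). The virtual corner opposite C is at (64.40, 23.50). Since A1 is tangent to HA there, DA ⟂ HA and tangency of A1 to SE means the radius DS is perpendicular to SE, with radius 6.7, so the center D sits 6.7 in from both sides at D = (57.70, 16.80). Then |CD| = |D − C| = 60.10.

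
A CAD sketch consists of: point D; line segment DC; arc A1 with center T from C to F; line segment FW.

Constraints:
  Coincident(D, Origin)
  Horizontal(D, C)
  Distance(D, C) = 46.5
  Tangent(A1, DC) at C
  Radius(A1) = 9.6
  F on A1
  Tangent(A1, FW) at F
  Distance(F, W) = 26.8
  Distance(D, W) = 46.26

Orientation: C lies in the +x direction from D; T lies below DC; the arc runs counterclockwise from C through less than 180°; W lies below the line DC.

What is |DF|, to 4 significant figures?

37.88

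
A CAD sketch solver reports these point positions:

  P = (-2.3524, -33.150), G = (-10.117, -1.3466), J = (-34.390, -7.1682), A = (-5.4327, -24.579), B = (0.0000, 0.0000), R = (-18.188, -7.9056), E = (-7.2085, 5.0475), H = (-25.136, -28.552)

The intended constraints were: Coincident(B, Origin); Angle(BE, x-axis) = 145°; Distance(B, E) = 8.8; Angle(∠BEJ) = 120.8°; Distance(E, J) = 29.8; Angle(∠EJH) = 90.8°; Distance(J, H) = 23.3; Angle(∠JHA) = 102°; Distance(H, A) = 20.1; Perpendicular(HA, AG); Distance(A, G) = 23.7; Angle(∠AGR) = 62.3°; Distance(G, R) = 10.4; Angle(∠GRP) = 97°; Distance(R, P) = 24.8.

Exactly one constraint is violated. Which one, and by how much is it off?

Distance(R, P) = 24.8 — off by 5.00.

B = (0.00, 0.00) ✓; BE at 145.0° ✓; |BE| = 8.800 ✓; ∠BEJ = 120.8° ✓; |EJ| = 29.80 ✓; ∠EJH = 90.80° ✓; |JH| = 23.30 ✓; ∠JHA = 102.0° ✓; |HA| = 20.10 ✓; ∠(HA, AG) = 90.00° ✓; |AG| = 23.70 ✓; ∠AGR = 62.30° ✓; |GR| = 10.40 ✓; ∠GRP = 97.00° ✓; |RP| = 29.80 ✗.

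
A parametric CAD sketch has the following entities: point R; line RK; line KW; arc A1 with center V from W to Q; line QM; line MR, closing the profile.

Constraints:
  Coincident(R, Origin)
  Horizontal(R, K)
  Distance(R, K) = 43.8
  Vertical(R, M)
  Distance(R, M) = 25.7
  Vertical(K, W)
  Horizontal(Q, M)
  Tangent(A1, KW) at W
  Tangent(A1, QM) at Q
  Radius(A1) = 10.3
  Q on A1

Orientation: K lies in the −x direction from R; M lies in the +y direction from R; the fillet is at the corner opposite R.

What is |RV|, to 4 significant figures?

36.87

R is at the origin; RK is horizontal with |RK| = 43.8 and K on the −x side, so K = (-43.80, 0.000). RM is vertical with |RM| = 25.7 and M on the +y side, so M = (0.000, 25.70). The virtual corner opposite R is at (-43.80, 25.70). Since A1 is tangent to KW there, VW ⟂ KW and since A1 is tangent to QM there, VQ ⟂ QM, with radius 10.3, so the center V sits 10.3 in from both sides at V = (-33.50, 15.40). Then |RV| = |V − R| = 36.87.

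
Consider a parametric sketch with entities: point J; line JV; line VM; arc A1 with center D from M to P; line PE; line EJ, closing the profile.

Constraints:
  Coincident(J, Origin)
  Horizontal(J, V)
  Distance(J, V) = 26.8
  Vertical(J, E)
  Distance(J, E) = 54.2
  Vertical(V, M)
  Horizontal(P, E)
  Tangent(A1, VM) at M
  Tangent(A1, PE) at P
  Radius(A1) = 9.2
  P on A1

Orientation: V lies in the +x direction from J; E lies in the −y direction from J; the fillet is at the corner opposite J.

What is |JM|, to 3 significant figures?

52.4

The virtual corner opposite J is at (26.8, -54.2). Tangency of A1 to VM means the radius DM is perpendicular to VM and since A1 is tangent to PE there, DP ⟂ PE, with radius 9.2, so the center D sits 9.2 in from both sides at D = (17.6, -45.0). That places the tangent points at M = (26.8, -45.0) on VM and P = (17.6, -54.2) on PE. Then |JM| = |M − J| = 52.4.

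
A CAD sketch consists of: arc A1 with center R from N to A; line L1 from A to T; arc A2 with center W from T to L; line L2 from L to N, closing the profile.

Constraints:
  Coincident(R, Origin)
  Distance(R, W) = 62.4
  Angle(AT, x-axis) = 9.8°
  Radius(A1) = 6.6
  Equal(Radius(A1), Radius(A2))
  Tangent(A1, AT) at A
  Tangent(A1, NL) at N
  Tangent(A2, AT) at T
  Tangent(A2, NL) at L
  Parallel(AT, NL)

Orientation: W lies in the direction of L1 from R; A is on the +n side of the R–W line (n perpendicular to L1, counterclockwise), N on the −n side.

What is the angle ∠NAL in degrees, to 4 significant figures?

78.06°

The slot axis is L1's direction at 9.8°, so u = (cos 9.8°, sin 9.8°) = (0.9854, 0.1702) and n = (−sin 9.8°, cos 9.8°) = (-0.1702, 0.9854). R is at the origin and W lies 62.4 along u from R, so W = 62.4·u = (61.49, 10.62). Tangency of A1 to both parallel lines with radius 6.6 puts A and N at R ± 6.6·n: A = (-1.123, 6.504), N = (1.123, -6.504). Equal radii place T and L the same way about W: T = W + 6.6·n = (60.37, 17.12), L = W − 6.6·n = (62.61, 4.117). Then cos ∠NAL = AN·AL / (|AN||AL|), giving 78.06°.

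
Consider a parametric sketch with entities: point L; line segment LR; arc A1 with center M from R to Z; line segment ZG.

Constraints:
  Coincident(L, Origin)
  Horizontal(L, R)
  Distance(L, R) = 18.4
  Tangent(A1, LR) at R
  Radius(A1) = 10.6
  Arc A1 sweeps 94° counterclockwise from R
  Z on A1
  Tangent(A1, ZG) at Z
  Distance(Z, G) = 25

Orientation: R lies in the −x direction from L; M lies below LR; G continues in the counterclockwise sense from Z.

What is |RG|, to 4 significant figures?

37.34

On A1, R sits at bearing 90° from M; a 94° counterclockwise sweep puts Z at bearing 184°, so Z = M + 10.6·(cos 184°, sin 184°) = (-28.97, -11.34). Tangency of A1 to ZG means the radius MZ is perpendicular to ZG, so ZG runs along (−sin 184°, cos 184°); with |ZG| = 25.0, G = (-27.23, -36.28). Then |RG| = |G − R| = 37.34.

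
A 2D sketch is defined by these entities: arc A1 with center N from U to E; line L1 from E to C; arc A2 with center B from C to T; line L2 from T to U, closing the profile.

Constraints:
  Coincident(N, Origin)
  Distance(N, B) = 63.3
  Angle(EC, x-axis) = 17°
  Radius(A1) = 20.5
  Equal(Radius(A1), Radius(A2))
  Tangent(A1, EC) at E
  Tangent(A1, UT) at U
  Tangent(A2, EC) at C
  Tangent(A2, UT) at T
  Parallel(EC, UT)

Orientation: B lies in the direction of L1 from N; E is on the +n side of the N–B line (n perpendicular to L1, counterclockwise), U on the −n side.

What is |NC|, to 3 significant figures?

66.5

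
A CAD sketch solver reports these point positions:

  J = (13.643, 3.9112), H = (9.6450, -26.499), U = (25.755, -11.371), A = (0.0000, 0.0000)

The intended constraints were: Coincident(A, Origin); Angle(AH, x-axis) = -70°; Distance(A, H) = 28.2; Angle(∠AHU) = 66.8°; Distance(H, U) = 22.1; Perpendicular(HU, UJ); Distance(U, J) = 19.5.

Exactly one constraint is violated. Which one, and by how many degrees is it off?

Perpendicular(HU, UJ) — off by 4.80°.

A = (0.00, 0.00) ✓; AH at -70.00° ✓; |AH| = 28.20 ✓; ∠AHU = 66.80° ✓; |HU| = 22.10 ✓; ∠(HU, UJ) = 85.20° ✗; |UJ| = 19.50 ✓.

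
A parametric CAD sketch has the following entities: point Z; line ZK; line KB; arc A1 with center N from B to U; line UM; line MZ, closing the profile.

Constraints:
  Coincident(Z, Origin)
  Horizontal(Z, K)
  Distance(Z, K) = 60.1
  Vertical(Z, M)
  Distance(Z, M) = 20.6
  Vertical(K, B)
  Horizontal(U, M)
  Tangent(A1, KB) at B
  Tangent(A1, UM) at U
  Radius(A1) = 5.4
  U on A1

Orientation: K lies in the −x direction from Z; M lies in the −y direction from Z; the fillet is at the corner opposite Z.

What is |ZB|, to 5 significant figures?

61.992

The virtual corner opposite Z is at (-60.100, -20.600). Since A1 is tangent to KB there, NB ⟂ KB and since A1 is tangent to UM there, NU ⟂ UM, with radius 5.4, so the center N sits 5.4 in from both sides at N = (-54.700, -15.200). That places the tangent points at B = (-60.100, -15.200) on KB and U = (-54.700, -20.600) on UM. Then |ZB| = |B − Z| = 61.992.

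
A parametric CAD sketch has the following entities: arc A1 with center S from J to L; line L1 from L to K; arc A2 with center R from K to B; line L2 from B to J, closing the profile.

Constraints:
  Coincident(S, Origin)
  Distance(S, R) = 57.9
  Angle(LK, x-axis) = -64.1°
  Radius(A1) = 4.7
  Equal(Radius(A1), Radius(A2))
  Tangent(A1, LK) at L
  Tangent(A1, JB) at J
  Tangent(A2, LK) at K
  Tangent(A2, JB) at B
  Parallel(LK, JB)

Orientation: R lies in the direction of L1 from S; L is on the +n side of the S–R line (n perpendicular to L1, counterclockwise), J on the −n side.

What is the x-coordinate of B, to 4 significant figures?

21.06

The slot axis is L1's direction at -64.1°, so u = (cos -64.1°, sin -64.1°) = (0.4368, -0.8996) and n = (−sin -64.1°, cos -64.1°) = (0.8996, 0.4368). S is at the origin and R lies 57.9 along u from S, so R = 57.9·u = (25.29, -52.08). Tangency of A1 to both parallel lines with radius 4.7 puts L and J at S ± 4.7·n: L = (4.228, 2.053), J = (-4.228, -2.053). Equal radii place K and B the same way about R: K = R + 4.7·n = (29.52, -50.03), B = R − 4.7·n = (21.06, -54.14). So B.x = 21.06.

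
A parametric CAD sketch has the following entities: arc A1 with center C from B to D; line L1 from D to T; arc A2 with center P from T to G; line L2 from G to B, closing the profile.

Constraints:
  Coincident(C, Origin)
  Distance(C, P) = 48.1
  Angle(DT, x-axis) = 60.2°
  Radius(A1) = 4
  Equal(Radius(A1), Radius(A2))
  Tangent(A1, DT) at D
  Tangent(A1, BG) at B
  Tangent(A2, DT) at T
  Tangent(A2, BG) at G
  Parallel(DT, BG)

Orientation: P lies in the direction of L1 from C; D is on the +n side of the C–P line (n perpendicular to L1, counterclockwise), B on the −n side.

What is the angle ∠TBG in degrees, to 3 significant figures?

9.44°

Tangency of A1 to both parallel lines with radius 4.0 puts D and B at C ± 4.0·n: D = (-3.47, 1.99), B = (3.47, -1.99). Equal radii place T and G the same way about P: T = P + 4.0·n = (20.4, 43.7), G = P − 4.0·n = (27.4, 39.8). Then cos ∠TBG = BT·BG / (|BT||BG|), giving 9.44°.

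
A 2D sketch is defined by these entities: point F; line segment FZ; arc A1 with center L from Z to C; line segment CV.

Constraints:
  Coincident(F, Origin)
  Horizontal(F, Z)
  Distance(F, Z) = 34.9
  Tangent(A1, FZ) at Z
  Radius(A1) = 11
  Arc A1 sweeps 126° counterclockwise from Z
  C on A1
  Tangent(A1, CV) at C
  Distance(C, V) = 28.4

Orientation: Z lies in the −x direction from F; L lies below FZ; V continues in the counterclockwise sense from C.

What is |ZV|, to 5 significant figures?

41.186

On A1, Z sits at bearing 90° from L; a 126° counterclockwise sweep puts C at bearing 216°, so C = L + 11.0·(cos 216°, sin 216°) = (-43.799, -17.466). The tangent condition forces LC to be normal to CV, so CV runs along (−sin 216°, cos 216°); with |CV| = 28.4, V = (-27.106, -40.442). Then |ZV| = |V − Z| = 41.186.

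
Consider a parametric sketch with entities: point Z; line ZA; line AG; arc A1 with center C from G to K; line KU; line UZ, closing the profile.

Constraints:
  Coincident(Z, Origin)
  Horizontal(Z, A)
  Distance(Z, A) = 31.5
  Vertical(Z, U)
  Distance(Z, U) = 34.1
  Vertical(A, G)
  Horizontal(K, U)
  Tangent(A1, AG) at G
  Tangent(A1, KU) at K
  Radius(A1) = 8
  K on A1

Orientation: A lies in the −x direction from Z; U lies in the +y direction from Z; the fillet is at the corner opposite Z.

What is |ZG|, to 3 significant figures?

40.9

The virtual corner opposite Z is at (-31.5, 34.1). The tangent condition forces CG to be normal to AG and tangency of A1 to KU means the radius CK is perpendicular to KU, with radius 8.0, so the center C sits 8.0 in from both sides at C = (-23.5, 26.1). That places the tangent points at G = (-31.5, 26.1) on AG and K = (-23.5, 34.1) on KU. Then |ZG| = |G − Z| = 40.9.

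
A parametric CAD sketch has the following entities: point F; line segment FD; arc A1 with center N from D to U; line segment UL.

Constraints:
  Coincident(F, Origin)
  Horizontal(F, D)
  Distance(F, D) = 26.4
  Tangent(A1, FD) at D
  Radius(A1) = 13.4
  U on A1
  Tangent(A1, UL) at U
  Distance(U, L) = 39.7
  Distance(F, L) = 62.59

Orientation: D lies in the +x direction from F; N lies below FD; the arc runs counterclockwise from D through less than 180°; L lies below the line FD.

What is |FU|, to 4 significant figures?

23.33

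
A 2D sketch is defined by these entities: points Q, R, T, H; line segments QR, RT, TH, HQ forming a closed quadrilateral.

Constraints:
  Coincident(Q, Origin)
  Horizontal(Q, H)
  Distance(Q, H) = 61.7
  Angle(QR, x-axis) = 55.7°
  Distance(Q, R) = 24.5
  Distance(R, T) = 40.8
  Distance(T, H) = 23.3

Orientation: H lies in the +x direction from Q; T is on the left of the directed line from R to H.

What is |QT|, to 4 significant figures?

58.90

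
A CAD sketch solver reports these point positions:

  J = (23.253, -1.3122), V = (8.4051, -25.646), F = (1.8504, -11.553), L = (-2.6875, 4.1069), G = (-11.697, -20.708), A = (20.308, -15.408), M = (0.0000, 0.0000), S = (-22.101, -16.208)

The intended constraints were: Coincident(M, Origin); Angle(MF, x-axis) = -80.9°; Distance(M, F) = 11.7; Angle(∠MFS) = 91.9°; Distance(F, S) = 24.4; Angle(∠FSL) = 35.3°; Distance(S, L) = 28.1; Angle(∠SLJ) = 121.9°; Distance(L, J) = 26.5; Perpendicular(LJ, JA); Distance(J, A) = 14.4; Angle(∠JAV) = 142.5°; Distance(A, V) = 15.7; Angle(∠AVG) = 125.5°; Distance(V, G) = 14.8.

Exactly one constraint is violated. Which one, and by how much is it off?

Distance(V, G) = 14.8 — off by 5.90.

M = (0.00, 0.00) ✓; MF at -80.90° ✓; |MF| = 11.70 ✓; ∠MFS = 91.90° ✓; |FS| = 24.40 ✓; ∠FSL = 35.30° ✓; |SL| = 28.10 ✓; ∠SLJ = 121.9° ✓; |LJ| = 26.50 ✓; ∠(LJ, JA) = 90.00° ✓; |JA| = 14.40 ✓; ∠JAV = 142.5° ✓; |AV| = 15.70 ✓; ∠AVG = 125.5° ✓; |VG| = 20.70 ✗.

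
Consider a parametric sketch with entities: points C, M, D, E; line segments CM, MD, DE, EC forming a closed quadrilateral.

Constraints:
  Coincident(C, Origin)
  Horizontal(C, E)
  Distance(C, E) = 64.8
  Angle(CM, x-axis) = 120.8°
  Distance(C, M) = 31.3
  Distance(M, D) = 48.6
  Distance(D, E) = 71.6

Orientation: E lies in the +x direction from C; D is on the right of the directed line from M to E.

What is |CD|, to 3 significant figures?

20.5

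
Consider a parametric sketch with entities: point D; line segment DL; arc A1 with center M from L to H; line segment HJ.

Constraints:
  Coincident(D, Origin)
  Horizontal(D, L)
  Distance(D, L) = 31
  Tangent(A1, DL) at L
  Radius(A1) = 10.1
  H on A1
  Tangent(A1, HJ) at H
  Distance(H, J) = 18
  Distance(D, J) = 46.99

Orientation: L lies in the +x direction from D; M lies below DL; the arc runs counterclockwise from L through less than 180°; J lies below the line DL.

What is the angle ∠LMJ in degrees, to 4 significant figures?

165.8°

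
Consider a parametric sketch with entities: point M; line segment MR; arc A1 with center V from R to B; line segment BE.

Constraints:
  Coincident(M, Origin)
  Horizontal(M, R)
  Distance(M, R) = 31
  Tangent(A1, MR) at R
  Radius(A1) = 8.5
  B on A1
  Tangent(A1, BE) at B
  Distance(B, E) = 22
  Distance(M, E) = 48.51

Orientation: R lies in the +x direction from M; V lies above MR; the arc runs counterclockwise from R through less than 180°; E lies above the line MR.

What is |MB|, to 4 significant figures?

40.56

Checks: |VB| = 8.500 ✓; ∠(VB, BE) = 90.00° ✓; |BE| = 22.00 ✓; |ME| = 48.51 ✓.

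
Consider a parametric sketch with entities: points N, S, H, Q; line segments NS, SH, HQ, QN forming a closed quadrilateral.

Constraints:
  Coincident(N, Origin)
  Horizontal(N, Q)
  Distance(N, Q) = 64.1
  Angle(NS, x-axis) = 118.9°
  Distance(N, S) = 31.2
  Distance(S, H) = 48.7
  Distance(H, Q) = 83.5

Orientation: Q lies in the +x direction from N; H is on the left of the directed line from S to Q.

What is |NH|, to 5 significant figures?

67.987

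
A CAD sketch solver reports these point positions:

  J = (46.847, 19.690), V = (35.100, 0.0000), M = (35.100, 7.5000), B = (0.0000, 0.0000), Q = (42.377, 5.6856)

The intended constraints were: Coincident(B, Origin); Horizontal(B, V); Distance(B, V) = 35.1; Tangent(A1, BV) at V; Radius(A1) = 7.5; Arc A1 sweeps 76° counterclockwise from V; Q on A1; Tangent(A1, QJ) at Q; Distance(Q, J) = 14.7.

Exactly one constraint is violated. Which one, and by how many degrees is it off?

Tangent(A1, QJ) at Q — off by 3.70°.

B = (0.00, 0.00) ✓; B.y = 0.00, V.y = 0.00 ✓; |BV| = 35.10 ✓; ∠(MV, VB) = 90.00° ✓; |MV| = 7.500 ✓; bearing(M→Q) − bearing(M→V) = 76.00° ✓; |MQ| = 7.500 ✓; ∠(MQ, QJ) = 93.70° ✗; |QJ| = 14.70 ✓.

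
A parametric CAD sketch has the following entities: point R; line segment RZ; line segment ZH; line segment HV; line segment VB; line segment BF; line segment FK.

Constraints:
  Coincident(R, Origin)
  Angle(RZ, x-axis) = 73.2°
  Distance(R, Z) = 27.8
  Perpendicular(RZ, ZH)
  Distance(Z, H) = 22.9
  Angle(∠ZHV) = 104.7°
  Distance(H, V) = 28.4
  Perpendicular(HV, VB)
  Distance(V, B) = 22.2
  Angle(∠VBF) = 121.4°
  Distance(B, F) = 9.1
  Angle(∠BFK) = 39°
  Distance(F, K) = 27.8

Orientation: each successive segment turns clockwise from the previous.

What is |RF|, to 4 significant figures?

2.307

The perpendicularity gives VB at right angles to HV, so VB runs at 177.9°; with |VB| = 22.2, B = (6.732, -7.573). ∠VBF = 121.4° gives BF at 119.3° from the x-axis; with |BF| = 9.1, F = (2.279, 0.3630). Then |RF| = |F − R| = 2.307.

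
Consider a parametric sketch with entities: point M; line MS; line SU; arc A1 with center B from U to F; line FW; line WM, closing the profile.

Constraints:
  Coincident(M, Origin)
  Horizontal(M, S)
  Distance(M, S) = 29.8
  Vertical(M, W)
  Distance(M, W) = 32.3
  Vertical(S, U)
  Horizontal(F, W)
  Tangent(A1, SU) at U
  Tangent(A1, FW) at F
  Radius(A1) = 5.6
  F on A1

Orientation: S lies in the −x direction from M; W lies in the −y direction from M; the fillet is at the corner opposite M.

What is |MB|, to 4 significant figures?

36.04

M is at the origin; MS is horizontal with |MS| = 29.8 and S on the −x side, so S = (-29.80, 0.000). MW is vertical with |MW| = 32.3 and W on the −y side, so W = (0.000, -32.30). The virtual corner opposite M is at (-29.80, -32.30). Since A1 is tangent to SU there, BU ⟂ SU and A1 meets FW tangentially, so BF is at right angles to FW, with radius 5.6, so the center B sits 5.6 in from both sides at B = (-24.20, -26.70). Then |MB| = |B − M| = 36.04.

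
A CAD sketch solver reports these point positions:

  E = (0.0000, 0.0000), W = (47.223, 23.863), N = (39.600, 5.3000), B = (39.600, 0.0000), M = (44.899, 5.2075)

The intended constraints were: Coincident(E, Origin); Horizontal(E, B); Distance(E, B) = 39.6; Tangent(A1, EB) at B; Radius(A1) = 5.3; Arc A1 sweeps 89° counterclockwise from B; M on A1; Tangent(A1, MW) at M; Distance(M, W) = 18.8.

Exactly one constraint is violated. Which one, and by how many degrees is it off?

Tangent(A1, MW) at M — off by 6.10°.

E = (0.00, 0.00) ✓; E.y = 0.00, B.y = 0.00 ✓; |EB| = 39.60 ✓; ∠(NB, BE) = 90.00° ✓; |NB| = 5.300 ✓; bearing(N→M) − bearing(N→B) = 89.00° ✓; |NM| = 5.300 ✓; ∠(NM, MW) = 96.10° ✗; |MW| = 18.80 ✓.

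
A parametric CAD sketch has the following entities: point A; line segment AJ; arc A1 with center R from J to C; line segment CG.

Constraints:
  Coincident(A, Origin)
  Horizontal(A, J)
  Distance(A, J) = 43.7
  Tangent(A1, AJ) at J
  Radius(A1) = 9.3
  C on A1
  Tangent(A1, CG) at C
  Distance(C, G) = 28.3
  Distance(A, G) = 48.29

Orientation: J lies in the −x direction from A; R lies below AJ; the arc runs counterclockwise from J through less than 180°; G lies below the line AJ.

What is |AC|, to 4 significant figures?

52.93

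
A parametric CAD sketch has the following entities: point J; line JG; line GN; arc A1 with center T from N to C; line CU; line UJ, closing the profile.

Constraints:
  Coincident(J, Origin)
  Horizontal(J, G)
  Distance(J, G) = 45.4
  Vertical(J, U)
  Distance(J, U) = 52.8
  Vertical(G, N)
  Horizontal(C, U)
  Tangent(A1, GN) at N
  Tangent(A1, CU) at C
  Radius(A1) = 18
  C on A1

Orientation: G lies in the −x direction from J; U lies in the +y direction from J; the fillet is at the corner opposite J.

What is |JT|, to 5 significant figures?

44.292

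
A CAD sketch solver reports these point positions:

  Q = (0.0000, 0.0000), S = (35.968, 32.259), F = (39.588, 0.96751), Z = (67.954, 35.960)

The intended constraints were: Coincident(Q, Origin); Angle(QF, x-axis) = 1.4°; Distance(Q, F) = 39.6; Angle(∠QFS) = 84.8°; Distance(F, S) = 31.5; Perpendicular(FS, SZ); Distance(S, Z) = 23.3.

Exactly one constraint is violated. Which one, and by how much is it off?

Distance(S, Z) = 23.3 — off by 8.90.

Q = (0.00, 0.00) ✓; QF at 1.400° ✓; |QF| = 39.60 ✓; ∠QFS = 84.80° ✓; |FS| = 31.50 ✓; ∠(FS, SZ) = 90.00° ✓; |SZ| = 32.20 ✗.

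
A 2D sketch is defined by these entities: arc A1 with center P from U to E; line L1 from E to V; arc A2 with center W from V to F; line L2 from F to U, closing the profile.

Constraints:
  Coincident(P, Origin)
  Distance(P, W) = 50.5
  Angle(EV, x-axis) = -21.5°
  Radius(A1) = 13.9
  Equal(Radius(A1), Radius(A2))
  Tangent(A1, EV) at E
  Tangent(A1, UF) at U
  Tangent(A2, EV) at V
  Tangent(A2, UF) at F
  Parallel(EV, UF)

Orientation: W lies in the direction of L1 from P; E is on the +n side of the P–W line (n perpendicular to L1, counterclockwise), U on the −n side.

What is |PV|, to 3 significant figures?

52.4

Tangency of A1 to both parallel lines with radius 13.9 puts E and U at P ± 13.9·n: E = (5.09, 12.9), U = (-5.09, -12.9). Equal radii place V and F the same way about W: V = W + 13.9·n = (52.1, -5.58), F = W − 13.9·n = (41.9, -31.4). Then |PV| = |V − P| = 52.4.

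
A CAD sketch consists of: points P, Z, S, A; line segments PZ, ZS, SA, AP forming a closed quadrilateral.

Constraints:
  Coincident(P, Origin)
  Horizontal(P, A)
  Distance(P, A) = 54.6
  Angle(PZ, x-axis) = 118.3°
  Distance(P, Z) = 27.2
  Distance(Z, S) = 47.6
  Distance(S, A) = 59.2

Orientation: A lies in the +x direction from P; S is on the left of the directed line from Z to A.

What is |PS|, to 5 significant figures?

57.775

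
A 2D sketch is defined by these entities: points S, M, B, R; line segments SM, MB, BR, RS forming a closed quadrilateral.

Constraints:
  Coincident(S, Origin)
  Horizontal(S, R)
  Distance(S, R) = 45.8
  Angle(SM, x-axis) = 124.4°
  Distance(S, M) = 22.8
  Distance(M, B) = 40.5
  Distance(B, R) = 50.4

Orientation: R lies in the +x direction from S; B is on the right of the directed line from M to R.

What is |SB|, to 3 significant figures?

19.8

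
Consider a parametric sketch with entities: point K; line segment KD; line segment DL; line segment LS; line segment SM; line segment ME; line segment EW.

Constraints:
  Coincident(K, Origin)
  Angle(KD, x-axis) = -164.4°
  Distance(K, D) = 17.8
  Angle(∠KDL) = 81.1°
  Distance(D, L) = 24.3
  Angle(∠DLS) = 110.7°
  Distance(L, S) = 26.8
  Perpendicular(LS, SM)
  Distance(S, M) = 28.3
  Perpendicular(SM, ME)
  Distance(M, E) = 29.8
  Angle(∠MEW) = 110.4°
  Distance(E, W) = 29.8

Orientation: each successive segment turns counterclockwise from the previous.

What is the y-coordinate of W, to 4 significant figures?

-27.42

K is at the origin; KD runs at -164.4° with length 17.8, so D = (-17.14, -4.787). ∠KDL = 81.1° gives DL at -65.50° from the x-axis; with |DL| = 24.3, L = (-7.067, -26.90). ∠DLS = 110.7° gives LS at 3.800° from the x-axis; with |LS| = 26.8, S = (19.67, -25.12). LS ⟂ SM, so SM runs at 93.80°; with |SM| = 28.3, M = (17.80, 3.115). SM ⟂ ME, so ME runs at -176.2°; with |ME| = 29.8, E = (-11.94, 1.140). ∠MEW = 110.4° gives EW at -106.6° from the x-axis; with |EW| = 29.8, W = (-20.45, -27.42). So W.y = -27.42.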